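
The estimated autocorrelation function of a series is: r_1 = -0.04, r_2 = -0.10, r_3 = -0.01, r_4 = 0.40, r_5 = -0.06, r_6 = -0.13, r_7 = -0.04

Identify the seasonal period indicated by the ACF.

4

The largest autocorrelation is r_4 = 0.40; the remaining lags stay at or below -0.01.
The dominant spike at lag 4 indicates a seasonal period of 4.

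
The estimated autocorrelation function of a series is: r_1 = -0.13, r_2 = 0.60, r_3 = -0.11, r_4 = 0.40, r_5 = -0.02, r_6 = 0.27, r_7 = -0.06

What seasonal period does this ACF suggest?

The largest autocorrelation is r_2 = 0.60, with weaker echoes at lags 4 (0.40) and 6 (0.27); the remaining lags stay at or below -0.02.
The dominant spike at lag 2 indicates a seasonal period of 2.

2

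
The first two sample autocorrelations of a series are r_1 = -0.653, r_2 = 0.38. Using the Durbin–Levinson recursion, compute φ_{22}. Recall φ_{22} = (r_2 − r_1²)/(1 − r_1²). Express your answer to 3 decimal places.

φ_{22} = (r_2 − r_1²) / (1 − r_1²)
r_1² = (-0.653)² = 0.426409
Numerator = 0.38 − 0.4264 = -0.0464; denominator = 1 − 0.4264 = 0.5736
φ_{22} = -0.0464 / 0.5736 = -0.081

-0.081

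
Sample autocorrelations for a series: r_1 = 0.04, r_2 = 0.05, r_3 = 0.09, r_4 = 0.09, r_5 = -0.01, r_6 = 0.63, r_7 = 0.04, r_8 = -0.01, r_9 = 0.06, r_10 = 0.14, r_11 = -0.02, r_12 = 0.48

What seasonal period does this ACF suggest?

6

The largest autocorrelation is r_6 = 0.63, with a weaker echo at lag 12 (0.48); the remaining lags stay at or below 0.14.
The dominant spike at lag 6 indicates a seasonal period of 6.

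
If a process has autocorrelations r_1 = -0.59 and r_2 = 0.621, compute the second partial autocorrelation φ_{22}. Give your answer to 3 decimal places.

φ_{22} = (r_2 − r_1²) / (1 − r_1²)
r_1² = (-0.59)² = 0.3481
Numerator = 0.621 − 0.3481 = 0.2729; denominator = 1 − 0.3481 = 0.6519
φ_{22} = 0.2729 / 0.6519 = 0.419

0.419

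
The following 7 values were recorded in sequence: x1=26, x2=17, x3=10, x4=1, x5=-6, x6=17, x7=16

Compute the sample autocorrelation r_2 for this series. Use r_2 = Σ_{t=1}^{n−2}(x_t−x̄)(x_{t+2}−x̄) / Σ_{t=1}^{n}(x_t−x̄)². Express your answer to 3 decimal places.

-0.264

Mean x̄ = (26 + 17 + 10 + 1 − 6 + 17 + 16)/7 = 11.5714
Σ(x_t−x̄)(x_{t+2}−x̄) = (-22.6735) + (-57.3878) + (27.6122) + (-57.3878) + (-77.8163) = -187.6531
Denominator Σ(x_t−x̄)² = 709.7143
r_2 = -187.6531 / 709.7143 = -0.264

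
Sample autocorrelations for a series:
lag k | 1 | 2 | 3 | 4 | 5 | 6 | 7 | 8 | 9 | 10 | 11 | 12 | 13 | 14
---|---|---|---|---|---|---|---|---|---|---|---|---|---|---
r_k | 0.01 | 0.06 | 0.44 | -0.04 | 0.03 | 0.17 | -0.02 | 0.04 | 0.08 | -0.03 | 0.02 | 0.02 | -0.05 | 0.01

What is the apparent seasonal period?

3

The largest autocorrelation is r_3 = 0.44, with a weaker echo at lag 6 (0.17); the remaining lags stay at or below 0.08.
The dominant spike at lag 3 indicates a seasonal period of 3.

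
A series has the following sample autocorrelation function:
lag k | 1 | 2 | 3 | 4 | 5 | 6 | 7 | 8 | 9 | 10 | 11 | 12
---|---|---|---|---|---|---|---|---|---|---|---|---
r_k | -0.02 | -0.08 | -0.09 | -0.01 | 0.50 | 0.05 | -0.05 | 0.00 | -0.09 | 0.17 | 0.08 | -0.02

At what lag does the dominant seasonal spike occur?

5

The largest autocorrelation is r_5 = 0.50, with a weaker echo at lag 10 (0.17); the remaining lags stay at or below 0.08.
The dominant spike at lag 5 indicates a seasonal period of 5.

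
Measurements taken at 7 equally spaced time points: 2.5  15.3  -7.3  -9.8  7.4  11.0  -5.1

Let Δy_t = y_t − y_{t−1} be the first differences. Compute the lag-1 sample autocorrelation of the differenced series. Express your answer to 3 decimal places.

First differences Δy: 12.8, -22.6, -2.5, 17.2, 3.6, -16.1
Mean of differences = -1.2667
Numerator Σ(Δy_t−Δȳ)(Δy_{t+1}−Δȳ) = -278.8711
Denominator Σ(Δy_t−Δȳ)² = 1239.2333
r_1(Δy) = -278.8711 / 1239.2333 = -0.225

-0.225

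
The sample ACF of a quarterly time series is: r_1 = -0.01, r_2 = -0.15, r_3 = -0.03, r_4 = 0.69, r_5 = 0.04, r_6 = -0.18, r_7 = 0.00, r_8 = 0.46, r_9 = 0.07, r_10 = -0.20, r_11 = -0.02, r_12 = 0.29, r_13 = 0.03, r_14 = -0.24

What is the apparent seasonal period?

The largest autocorrelation is r_4 = 0.69, with weaker echoes at lags 8 (0.46) and 12 (0.29); the remaining lags stay at or below 0.07.
The dominant spike at lag 4 indicates a seasonal period of 4.

4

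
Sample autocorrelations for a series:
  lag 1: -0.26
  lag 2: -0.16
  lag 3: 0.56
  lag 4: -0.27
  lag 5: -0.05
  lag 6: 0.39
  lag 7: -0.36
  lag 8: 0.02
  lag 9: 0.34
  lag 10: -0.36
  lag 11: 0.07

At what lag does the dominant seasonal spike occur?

The largest autocorrelation is r_3 = 0.56, with weaker echoes at lags 6 (0.39) and 9 (0.34); the remaining lags stay at or below 0.07.
The dominant spike at lag 3 indicates a seasonal period of 3.

3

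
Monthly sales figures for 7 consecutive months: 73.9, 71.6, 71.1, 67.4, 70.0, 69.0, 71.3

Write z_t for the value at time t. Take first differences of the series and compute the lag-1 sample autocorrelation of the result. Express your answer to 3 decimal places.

-0.412

First differences Δz: -2.3, -0.5, -3.7, 2.6, -1.0, 2.3
Mean of differences = -0.4333
Numerator Σ(Δz_t−Δz̄)(Δz_{t+1}−Δz̄) = -12.8344
Denominator Σ(Δz_t−Δz̄)² = 31.1533
r_1(Δz) = -12.8344 / 31.1533 = -0.412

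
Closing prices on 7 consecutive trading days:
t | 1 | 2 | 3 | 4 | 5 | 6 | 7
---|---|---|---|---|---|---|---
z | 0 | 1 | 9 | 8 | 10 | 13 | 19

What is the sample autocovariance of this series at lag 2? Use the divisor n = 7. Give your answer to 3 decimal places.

1.948

Mean z̄ = (0 + 1 + 9 + 8 + 10 + 13 + 19)/7 = 8.5714
Σ_{t=1}^{5}(z_t−z̄)(z_{t+2}−z̄) = 13.6327
γ_2 = 13.6327 / 7 = 1.948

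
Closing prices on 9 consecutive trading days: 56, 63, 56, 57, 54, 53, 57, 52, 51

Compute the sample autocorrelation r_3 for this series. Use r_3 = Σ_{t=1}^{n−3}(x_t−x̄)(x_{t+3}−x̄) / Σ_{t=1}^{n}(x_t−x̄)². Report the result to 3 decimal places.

Mean x̄ = (56 + 63 + 56 + 57 + 54 + 53 + 57 + 52 + 51)/9 = 55.4444
Σ(x_t−x̄)(x_{t+3}−x̄) = (0.8642) + (-10.9136) + (-1.3580) + (2.4198) + (4.9753) + (10.8642) = 6.8519
Denominator Σ(x_t−x̄)² = 102.2222
r_3 = 6.8519 / 102.2222 = 0.067

0.067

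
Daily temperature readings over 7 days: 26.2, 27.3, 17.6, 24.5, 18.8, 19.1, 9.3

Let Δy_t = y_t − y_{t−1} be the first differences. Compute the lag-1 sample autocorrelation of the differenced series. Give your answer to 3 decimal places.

-0.682

First differences Δy: 1.1, -9.7, 6.9, -5.7, 0.3, -9.8
Mean of differences = -2.8167
Numerator Σ(Δy_t−Δȳ)(Δy_{t+1}−Δȳ) = -152.6103
Denominator Σ(Δy_t−Δȳ)² = 223.9283
r_1(Δy) = -152.6103 / 223.9283 = -0.682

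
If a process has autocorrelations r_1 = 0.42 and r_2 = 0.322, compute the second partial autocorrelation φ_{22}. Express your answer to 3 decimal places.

φ_{22} = (r_2 − r_1²) / (1 − r_1²)
r_1² = (0.42)² = 0.1764
Numerator = 0.322 − 0.1764 = 0.1456; denominator = 1 − 0.1764 = 0.8236
φ_{22} = 0.1456 / 0.8236 = 0.177

0.177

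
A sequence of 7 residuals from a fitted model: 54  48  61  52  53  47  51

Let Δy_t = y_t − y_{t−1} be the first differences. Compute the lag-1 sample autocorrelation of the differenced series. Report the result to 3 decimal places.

First differences Δy: -6, 13, -9, 1, -6, 4
Mean of differences = -0.5000
Numerator Σ(Δy_t−Δȳ)(Δy_{t+1}−Δȳ) = -234.7500
Denominator Σ(Δy_t−Δȳ)² = 337.5000
r_1(Δy) = -234.7500 / 337.5000 = -0.696

-0.696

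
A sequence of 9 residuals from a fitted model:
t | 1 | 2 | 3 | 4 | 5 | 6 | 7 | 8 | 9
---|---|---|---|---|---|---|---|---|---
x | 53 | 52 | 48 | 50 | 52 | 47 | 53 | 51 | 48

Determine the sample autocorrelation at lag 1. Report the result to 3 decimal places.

Mean x̄ = (53 + 52 + 48 + 50 + 52 + 47 + 53 + 51 + 48)/9 = 50.4444
Numerator Σ_{t=1}^{8}(x_t−x̄)(x_{t+1}−x̄) = -13.5309
Denominator Σ(x_t−x̄)² = 42.2222
r_1 = -13.5309 / 42.2222 = -0.320

-0.320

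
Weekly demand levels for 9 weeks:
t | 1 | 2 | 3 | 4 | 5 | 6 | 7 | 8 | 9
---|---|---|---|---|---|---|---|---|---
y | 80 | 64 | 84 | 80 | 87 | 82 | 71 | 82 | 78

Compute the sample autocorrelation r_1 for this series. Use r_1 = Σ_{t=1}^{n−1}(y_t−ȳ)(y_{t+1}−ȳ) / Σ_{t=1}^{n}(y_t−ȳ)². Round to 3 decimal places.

Mean ȳ = (80 + 64 + 84 + 80 + 87 + 82 + 71 + 82 + 78)/9 = 78.6667
Numerator Σ_{t=1}^{8}(y_t−ȳ)(y_{t+1}−ȳ) = -105.1111
Denominator Σ(y_t−ȳ)² = 398.0000
r_1 = -105.1111 / 398.0000 = -0.264

-0.264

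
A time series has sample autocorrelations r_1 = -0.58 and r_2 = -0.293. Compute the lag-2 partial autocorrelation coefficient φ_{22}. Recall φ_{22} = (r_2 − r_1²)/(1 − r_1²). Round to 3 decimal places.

φ_{22} = (r_2 − r_1²) / (1 − r_1²)
r_1² = (-0.58)² = 0.3364
Numerator = -0.293 − 0.3364 = -0.6294; denominator = 1 − 0.3364 = 0.6636
φ_{22} = -0.6294 / 0.6636 = -0.948

-0.948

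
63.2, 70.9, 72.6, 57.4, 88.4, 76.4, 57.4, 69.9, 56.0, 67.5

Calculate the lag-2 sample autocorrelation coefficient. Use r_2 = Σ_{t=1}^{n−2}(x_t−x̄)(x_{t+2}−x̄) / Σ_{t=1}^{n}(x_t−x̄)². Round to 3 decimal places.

-0.133

Mean x̄ = (63.2 + 70.9 + 72.6 + 57.4 + 88.4 + 76.4 + 57.4 + 69.9 + 56.0 + 67.5)/10 = 67.9700
Numerator Σ_{t=1}^{8}(x_t−x̄)(x_{t+2}−x̄) = -121.6288
Denominator Σ(x_t−x̄)² = 911.9010
r_2 = -121.6288 / 911.9010 = -0.133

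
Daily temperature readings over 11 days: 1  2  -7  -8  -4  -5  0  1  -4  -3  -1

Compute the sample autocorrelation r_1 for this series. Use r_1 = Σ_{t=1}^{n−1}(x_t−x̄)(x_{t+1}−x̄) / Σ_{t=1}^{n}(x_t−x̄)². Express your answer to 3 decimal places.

0.255

Mean x̄ = (1 + 2 − 7 − 8 − 4 − 5 + 0 + 1 − 4 − 3 − 1)/11 = -2.5455
Numerator Σ_{t=1}^{10}(x_t−x̄)(x_{t+1}−x̄) = 29.2479
Denominator Σ(x_t−x̄)² = 114.7273
r_1 = 29.2479 / 114.7273 = 0.255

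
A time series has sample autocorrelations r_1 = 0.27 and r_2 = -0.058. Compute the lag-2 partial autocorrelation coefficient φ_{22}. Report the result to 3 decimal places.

φ_{22} = (r_2 − r_1²) / (1 − r_1²)
r_1² = (0.27)² = 0.0729
Numerator = -0.058 − 0.0729 = -0.1309; denominator = 1 − 0.0729 = 0.9271
φ_{22} = -0.1309 / 0.9271 = -0.141

-0.141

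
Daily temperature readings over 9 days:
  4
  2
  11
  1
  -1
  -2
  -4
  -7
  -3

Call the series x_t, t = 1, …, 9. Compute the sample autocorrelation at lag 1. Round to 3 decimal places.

Mean x̄ = (4 + 2 + 11 + 1 − 1 − 2 − 4 − 7 − 3)/9 = 0.1111
Numerator Σ_{t=1}^{8}(x_t−x̄)(x_{t+1}−x̄) = 98.9877
Denominator Σ(x_t−x̄)² = 220.8889
r_1 = 98.9877 / 220.8889 = 0.448

0.448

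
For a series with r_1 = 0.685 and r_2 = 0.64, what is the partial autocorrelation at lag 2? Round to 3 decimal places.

0.322

φ_{22} = (r_2 − r_1²) / (1 − r_1²)
r_1² = (0.685)² = 0.469225
Numerator = 0.64 − 0.4692 = 0.1708; denominator = 1 − 0.4692 = 0.5308
φ_{22} = 0.1708 / 0.5308 = 0.322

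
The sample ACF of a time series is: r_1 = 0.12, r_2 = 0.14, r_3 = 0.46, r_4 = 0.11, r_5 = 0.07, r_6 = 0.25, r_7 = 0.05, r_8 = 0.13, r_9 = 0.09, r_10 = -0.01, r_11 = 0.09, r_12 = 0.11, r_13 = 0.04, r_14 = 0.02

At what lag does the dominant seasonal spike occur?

The largest autocorrelation is r_3 = 0.46, with a weaker echo at lag 6 (0.25); the remaining lags stay at or below 0.14.
The dominant spike at lag 3 indicates a seasonal period of 3.

3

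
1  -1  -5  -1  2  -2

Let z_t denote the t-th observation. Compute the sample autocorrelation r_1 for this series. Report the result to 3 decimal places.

-0.100

Mean z̄ = (1 − 1 − 5 − 1 + 2 − 2)/6 = -1.0000
Deviations from mean: 2.0000, 0.0000, -4.0000, 0.0000, 3.0000, -1.0000
Numerator Σ_{t=1}^{5}(z_t−z̄)(z_{t+1}−z̄) = -3.0000
Denominator Σ(z_t−z̄)² = 30.0000
r_1 = -3.0000 / 30.0000 = -0.100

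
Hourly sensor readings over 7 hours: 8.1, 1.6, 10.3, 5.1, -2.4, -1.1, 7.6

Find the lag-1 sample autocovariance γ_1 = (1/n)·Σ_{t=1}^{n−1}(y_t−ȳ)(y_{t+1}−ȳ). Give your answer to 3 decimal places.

-1.386

Mean ȳ = (8.1 + 1.6 + 10.3 + 5.1 − 2.4 − 1.1 + 7.6)/7 = 4.1714
Deviations: 3.9286, -2.5714, 6.1286, 0.9286, -6.5714, -5.2714, 3.4286
Σ_{t=1}^{6}(y_t−ȳ)(y_{t+1}−ȳ) = -9.7051
γ_1 = -9.7051 / 7 = -1.386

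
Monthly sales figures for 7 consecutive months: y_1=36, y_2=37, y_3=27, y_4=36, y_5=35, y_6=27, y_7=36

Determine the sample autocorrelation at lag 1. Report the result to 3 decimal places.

-0.449

Mean ȳ = (36 + 37 + 27 + 36 + 35 + 27 + 36)/7 = 33.4286
Numerator Σ_{t=1}^{6}(y_t−ȳ)(y_{t+1}−ȳ) = -52.8980
Denominator Σ(y_t−ȳ)² = 117.7143
r_1 = -52.8980 / 117.7143 = -0.449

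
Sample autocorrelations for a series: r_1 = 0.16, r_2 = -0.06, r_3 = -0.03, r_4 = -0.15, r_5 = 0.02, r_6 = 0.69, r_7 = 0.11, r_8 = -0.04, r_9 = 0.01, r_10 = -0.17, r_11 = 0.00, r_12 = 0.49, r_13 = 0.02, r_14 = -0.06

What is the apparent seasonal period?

The largest autocorrelation is r_6 = 0.69, with a weaker echo at lag 12 (0.49); the remaining lags stay at or below 0.16.
The dominant spike at lag 6 indicates a seasonal period of 6.

6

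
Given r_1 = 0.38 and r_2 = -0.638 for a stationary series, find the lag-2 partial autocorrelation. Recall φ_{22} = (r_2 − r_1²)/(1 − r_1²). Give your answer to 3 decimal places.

-0.914

φ_{22} = (r_2 − r_1²) / (1 − r_1²)
r_1² = (0.38)² = 0.1444
Numerator = -0.638 − 0.1444 = -0.7824; denominator = 1 − 0.1444 = 0.8556
φ_{22} = -0.7824 / 0.8556 = -0.914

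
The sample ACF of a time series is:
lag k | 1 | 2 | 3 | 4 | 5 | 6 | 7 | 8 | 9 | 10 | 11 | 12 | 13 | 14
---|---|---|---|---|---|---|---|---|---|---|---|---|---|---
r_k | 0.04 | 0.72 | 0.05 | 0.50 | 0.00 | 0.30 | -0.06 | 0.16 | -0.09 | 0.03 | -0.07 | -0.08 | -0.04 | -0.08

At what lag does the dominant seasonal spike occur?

The largest autocorrelation is r_2 = 0.72, with weaker echoes at lags 4 (0.50), 6 (0.30) and 8 (0.16); the remaining lags stay at or below 0.05.
The dominant spike at lag 2 indicates a seasonal period of 2.

2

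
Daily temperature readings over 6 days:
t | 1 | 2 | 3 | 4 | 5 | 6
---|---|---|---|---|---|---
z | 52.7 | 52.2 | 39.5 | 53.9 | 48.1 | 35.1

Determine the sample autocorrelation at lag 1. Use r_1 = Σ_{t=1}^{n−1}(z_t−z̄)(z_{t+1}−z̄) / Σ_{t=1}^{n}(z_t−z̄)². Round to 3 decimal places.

-0.216

Mean z̄ = (52.7 + 52.2 + 39.5 + 53.9 + 48.1 + 35.1)/6 = 46.9167
Deviations from mean: 5.7833, 5.2833, -7.4167, 6.9833, 1.1833, -11.8167
Σ(z_t−z̄)(z_{t+1}−z̄) = (30.5553) + (-39.1847) + (-51.7931) + (8.2636) + (-13.9831) = -66.1419
Denominator Σ(z_t−z̄)² = 306.1683
r_1 = -66.1419 / 306.1683 = -0.216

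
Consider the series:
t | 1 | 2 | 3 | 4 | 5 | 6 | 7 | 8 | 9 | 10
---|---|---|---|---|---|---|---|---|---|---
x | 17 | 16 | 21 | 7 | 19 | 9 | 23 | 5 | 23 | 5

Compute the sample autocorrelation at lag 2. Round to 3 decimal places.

0.681

Mean x̄ = (17 + 16 + 21 + 7 + 19 + 9 + 23 + 5 + 23 + 5)/10 = 14.5000
Numerator Σ_{t=1}^{8}(x_t−x̄)(x_{t+2}−x̄) = 328.5000
Denominator Σ(x_t−x̄)² = 482.5000
r_2 = 328.5000 / 482.5000 = 0.681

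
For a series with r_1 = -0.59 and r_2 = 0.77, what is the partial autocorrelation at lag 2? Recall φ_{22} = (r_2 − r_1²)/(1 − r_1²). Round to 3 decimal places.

0.647

φ_{22} = (r_2 − r_1²) / (1 − r_1²)
r_1² = (-0.59)² = 0.3481
Numerator = 0.77 − 0.3481 = 0.4219; denominator = 1 − 0.3481 = 0.6519
φ_{22} = 0.4219 / 0.6519 = 0.647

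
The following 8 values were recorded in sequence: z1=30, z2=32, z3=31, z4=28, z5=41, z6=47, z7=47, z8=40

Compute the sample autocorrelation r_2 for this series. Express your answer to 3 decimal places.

0.103

Mean z̄ = (30 + 32 + 31 + 28 + 41 + 47 + 47 + 40)/8 = 37.0000
Deviations from mean: -7.0000, -5.0000, -6.0000, -9.0000, 4.0000, 10.0000, 10.0000, 3.0000
Σ(z_t−z̄)(z_{t+2}−z̄) = (42.0000) + (45.0000) + (-24.0000) + (-90.0000) + (40.0000) + (30.0000) = 43.0000
Denominator Σ(z_t−z̄)² = 416.0000
r_2 = 43.0000 / 416.0000 = 0.103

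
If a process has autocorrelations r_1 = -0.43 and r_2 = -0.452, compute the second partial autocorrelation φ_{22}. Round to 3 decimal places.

-0.781

φ_{22} = (r_2 − r_1²) / (1 − r_1²)
r_1² = (-0.43)² = 0.1849
Numerator = -0.452 − 0.1849 = -0.6369; denominator = 1 − 0.1849 = 0.8151
φ_{22} = -0.6369 / 0.8151 = -0.781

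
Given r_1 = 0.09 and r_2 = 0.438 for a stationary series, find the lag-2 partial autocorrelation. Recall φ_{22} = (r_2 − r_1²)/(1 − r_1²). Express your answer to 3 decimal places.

0.433

φ_{22} = (r_2 − r_1²) / (1 − r_1²)
r_1² = (0.09)² = 0.0081
Numerator = 0.438 − 0.0081 = 0.4299; denominator = 1 − 0.0081 = 0.9919
φ_{22} = 0.4299 / 0.9919 = 0.433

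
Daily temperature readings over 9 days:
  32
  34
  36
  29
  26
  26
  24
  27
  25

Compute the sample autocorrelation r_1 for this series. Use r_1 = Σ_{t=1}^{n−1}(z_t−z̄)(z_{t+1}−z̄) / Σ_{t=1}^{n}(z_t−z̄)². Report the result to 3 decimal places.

Mean z̄ = (32 + 34 + 36 + 29 + 26 + 26 + 24 + 27 + 25)/9 = 28.7778
Numerator Σ_{t=1}^{8}(z_t−z̄)(z_{t+1}−z̄) = 91.7284
Denominator Σ(z_t−z̄)² = 145.5556
r_1 = 91.7284 / 145.5556 = 0.630

0.630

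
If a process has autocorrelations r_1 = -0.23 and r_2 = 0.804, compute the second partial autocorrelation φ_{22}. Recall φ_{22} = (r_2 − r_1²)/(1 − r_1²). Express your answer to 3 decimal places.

φ_{22} = (r_2 − r_1²) / (1 − r_1²)
r_1² = (-0.23)² = 0.0529
Numerator = 0.804 − 0.0529 = 0.7511; denominator = 1 − 0.0529 = 0.9471
φ_{22} = 0.7511 / 0.9471 = 0.793

0.793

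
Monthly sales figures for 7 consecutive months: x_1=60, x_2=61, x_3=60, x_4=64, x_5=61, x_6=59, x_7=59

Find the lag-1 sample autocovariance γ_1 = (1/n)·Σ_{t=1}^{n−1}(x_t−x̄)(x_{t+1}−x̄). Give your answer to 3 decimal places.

Mean x̄ = (60 + 61 + 60 + 64 + 61 + 59 + 59)/7 = 60.5714
Deviations: -0.5714, 0.4286, -0.5714, 3.4286, 0.4286, -1.5714, -1.5714
Σ_{t=1}^{6}(x_t−x̄)(x_{t+1}−x̄) = 0.8163
γ_1 = 0.8163 / 7 = 0.117

0.117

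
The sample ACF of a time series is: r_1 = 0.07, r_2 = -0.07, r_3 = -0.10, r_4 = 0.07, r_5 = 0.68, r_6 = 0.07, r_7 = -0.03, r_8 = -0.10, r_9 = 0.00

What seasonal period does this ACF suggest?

5

The largest autocorrelation is r_5 = 0.68; the remaining lags stay at or below 0.07.
The dominant spike at lag 5 indicates a seasonal period of 5.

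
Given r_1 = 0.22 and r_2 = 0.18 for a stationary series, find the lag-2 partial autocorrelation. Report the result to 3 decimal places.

φ_{22} = (r_2 − r_1²) / (1 − r_1²)
r_1² = (0.22)² = 0.0484
Numerator = 0.18 − 0.0484 = 0.1316; denominator = 1 − 0.0484 = 0.9516
φ_{22} = 0.1316 / 0.9516 = 0.138

0.138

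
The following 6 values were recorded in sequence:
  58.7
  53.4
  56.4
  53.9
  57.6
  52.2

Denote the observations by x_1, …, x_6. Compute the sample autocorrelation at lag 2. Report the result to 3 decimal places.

0.400

Mean x̄ = (58.7 + 53.4 + 56.4 + 53.9 + 57.6 + 52.2)/6 = 55.3667
Σ(x_t−x̄)(x_{t+2}−x̄) = (3.4444) + (2.8844) + (2.3078) + (4.6444) = 13.2811
Denominator Σ(x_t−x̄)² = 33.2133
r_2 = 13.2811 / 33.2133 = 0.400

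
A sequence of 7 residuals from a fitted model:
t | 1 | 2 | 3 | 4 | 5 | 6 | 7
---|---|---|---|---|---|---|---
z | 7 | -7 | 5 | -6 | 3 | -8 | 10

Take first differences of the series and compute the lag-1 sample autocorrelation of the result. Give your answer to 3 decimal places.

First differences Δz: -14, 12, -11, 9, -11, 18
Mean of differences = 0.5000
Numerator Σ(Δz_t−Δz̄)(Δz_{t+1}−Δz̄) = -695.7500
Denominator Σ(Δz_t−Δz̄)² = 985.5000
r_1(Δz) = -695.7500 / 985.5000 = -0.706

-0.706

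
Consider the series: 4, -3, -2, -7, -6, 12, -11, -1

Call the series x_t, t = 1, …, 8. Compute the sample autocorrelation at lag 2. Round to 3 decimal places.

-0.046

Mean x̄ = (4 − 3 − 2 − 7 − 6 + 12 − 11 − 1)/8 = -1.7500
Numerator Σ_{t=1}^{6}(x_t−x̄)(x_{t+2}−x̄) = -16.3750
Denominator Σ(x_t−x̄)² = 355.5000
r_2 = -16.3750 / 355.5000 = -0.046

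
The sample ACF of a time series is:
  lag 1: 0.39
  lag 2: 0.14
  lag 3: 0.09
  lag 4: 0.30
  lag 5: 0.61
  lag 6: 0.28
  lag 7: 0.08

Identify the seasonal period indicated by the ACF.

5

The largest autocorrelation is r_5 = 0.61; the remaining lags stay at or below 0.39. The elevated value at lag 1 (0.39), dropping to 0.14 at lag 2, reflects decaying short-term dependence rather than seasonality.
The dominant spike at lag 5 indicates a seasonal period of 5.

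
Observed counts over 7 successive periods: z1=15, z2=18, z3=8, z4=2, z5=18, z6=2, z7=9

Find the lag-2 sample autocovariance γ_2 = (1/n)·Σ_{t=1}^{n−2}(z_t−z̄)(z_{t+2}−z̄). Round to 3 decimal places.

-4.799

Mean z̄ = (15 + 18 + 8 + 2 + 18 + 2 + 9)/7 = 10.2857
Σ_{t=1}^{5}(z_t−z̄)(z_{t+2}−z̄) = -33.5918
γ_2 = -33.5918 / 7 = -4.799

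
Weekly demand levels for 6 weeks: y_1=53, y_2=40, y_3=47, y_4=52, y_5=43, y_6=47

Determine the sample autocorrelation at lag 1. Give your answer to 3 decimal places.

Mean ȳ = (53 + 40 + 47 + 52 + 43 + 47)/6 = 47.0000
Deviations from mean: 6.0000, -7.0000, 0.0000, 5.0000, -4.0000, 0.0000
Σ(y_t−ȳ)(y_{t+1}−ȳ) = (-42.0000) + (0.0000) + (0.0000) + (-20.0000) + (0.0000) = -62.0000
Denominator Σ(y_t−ȳ)² = 126.0000
r_1 = -62.0000 / 126.0000 = -0.492

-0.492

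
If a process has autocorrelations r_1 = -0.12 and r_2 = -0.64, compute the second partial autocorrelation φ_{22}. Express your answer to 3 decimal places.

-0.664

φ_{22} = (r_2 − r_1²) / (1 − r_1²)
r_1² = (-0.12)² = 0.0144
Numerator = -0.64 − 0.0144 = -0.6544; denominator = 1 − 0.0144 = 0.9856
φ_{22} = -0.6544 / 0.9856 = -0.664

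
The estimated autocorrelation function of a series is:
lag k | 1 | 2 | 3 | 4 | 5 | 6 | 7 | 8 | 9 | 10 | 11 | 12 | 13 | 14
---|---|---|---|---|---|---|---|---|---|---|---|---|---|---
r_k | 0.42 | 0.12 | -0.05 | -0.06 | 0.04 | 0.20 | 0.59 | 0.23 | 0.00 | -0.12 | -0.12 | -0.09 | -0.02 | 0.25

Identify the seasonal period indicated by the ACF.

7

The largest autocorrelation is r_7 = 0.59; the remaining lags stay at or below 0.42. The elevated value at lag 1 (0.42), dropping to 0.12 at lag 2, reflects decaying short-term dependence rather than seasonality.
The dominant spike at lag 7 indicates a seasonal period of 7.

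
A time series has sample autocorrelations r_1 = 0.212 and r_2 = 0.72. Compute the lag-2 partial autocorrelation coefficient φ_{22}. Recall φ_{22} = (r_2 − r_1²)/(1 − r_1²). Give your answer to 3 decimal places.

φ_{22} = (r_2 − r_1²) / (1 − r_1²)
r_1² = (0.212)² = 0.044944
Numerator = 0.72 − 0.0449 = 0.6751; denominator = 1 − 0.0449 = 0.9551
φ_{22} = 0.6751 / 0.9551 = 0.707

0.707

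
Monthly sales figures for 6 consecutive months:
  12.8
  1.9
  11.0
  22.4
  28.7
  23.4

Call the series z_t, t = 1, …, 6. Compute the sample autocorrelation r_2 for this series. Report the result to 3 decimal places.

-0.189

Mean z̄ = (12.8 + 1.9 + 11.0 + 22.4 + 28.7 + 23.4)/6 = 16.7000
Deviations from mean: -3.9000, -14.8000, -5.7000, 5.7000, 12.0000, 6.7000
Numerator Σ_{t=1}^{4}(z_t−z̄)(z_{t+2}−z̄) = -92.3400
Denominator Σ(z_t−z̄)² = 488.1200
r_2 = -92.3400 / 488.1200 = -0.189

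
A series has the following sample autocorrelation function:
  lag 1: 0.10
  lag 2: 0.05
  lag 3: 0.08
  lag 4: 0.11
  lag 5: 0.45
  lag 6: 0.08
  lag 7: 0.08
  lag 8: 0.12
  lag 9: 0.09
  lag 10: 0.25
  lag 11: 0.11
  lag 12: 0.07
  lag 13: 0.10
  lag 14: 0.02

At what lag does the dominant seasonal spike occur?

5

The largest autocorrelation is r_5 = 0.45, with a weaker echo at lag 10 (0.25); the remaining lags stay at or below 0.12.
The dominant spike at lag 5 indicates a seasonal period of 5.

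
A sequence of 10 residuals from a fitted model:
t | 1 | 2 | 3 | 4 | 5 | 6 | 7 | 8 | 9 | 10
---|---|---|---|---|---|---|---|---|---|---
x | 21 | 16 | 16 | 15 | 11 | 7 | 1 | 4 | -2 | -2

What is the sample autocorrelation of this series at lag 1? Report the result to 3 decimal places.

Mean x̄ = (21 + 16 + 16 + 15 + 11 + 7 + 1 + 4 − 2 − 2)/10 = 8.7000
Numerator Σ_{t=1}^{9}(x_t−x̄)(x_{t+1}−x̄) = 413.7100
Denominator Σ(x_t−x̄)² = 616.1000
r_1 = 413.7100 / 616.1000 = 0.671

0.671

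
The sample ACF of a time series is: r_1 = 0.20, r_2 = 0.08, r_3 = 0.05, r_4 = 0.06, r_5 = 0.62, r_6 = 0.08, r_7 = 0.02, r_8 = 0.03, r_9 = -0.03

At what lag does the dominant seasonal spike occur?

5

The largest autocorrelation is r_5 = 0.62; the remaining lags stay at or below 0.20. The elevated value at lag 1 (0.20), dropping to 0.08 at lag 2, reflects decaying short-term dependence rather than seasonality.
The dominant spike at lag 5 indicates a seasonal period of 5.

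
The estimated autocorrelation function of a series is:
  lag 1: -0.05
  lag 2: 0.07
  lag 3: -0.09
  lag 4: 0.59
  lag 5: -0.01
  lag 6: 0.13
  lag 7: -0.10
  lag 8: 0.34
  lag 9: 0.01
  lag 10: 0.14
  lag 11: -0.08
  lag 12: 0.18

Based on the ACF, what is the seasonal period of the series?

4

The largest autocorrelation is r_4 = 0.59, with weaker echoes at lags 8 (0.34) and 12 (0.18); the remaining lags stay at or below 0.14.
The dominant spike at lag 4 indicates a seasonal period of 4.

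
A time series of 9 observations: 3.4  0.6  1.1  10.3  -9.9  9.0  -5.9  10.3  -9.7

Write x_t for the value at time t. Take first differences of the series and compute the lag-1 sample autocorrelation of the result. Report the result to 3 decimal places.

-0.812

First differences Δx: -2.8, 0.5, 9.2, -20.2, 18.9, -14.9, 16.2, -20.0
Mean of differences = -1.6375
Numerator Σ(Δx_t−Δx̄)(Δx_{t+1}−Δx̄) = -1398.2077
Denominator Σ(Δx_t−Δx̄)² = 1720.9788
r_1(Δx) = -1398.2077 / 1720.9788 = -0.812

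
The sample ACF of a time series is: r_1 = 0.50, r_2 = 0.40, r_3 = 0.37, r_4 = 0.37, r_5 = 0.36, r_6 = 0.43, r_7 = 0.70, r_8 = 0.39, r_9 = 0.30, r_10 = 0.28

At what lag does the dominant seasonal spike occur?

7

The largest autocorrelation is r_7 = 0.70; the remaining lags stay at or below 0.50. The elevated value at lag 1 (0.50), dropping to 0.40 at lag 2, reflects decaying short-term dependence rather than seasonality.
The dominant spike at lag 7 indicates a seasonal period of 7.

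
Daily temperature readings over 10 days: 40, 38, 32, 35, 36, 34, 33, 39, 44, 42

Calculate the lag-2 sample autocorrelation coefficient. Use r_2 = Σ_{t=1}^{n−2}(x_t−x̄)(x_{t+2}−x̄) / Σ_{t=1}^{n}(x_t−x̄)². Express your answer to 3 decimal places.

-0.157

Mean x̄ = (40 + 38 + 32 + 35 + 36 + 34 + 33 + 39 + 44 + 42)/10 = 37.3000
Numerator Σ_{t=1}^{8}(x_t−x̄)(x_{t+2}−x̄) = -22.2800
Denominator Σ(x_t−x̄)² = 142.1000
r_2 = -22.2800 / 142.1000 = -0.157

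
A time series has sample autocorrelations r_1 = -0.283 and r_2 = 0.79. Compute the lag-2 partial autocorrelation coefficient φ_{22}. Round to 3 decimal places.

0.772

φ_{22} = (r_2 − r_1²) / (1 − r_1²)
r_1² = (-0.283)² = 0.080089
Numerator = 0.79 − 0.0801 = 0.7099; denominator = 1 − 0.0801 = 0.9199
φ_{22} = 0.7099 / 0.9199 = 0.772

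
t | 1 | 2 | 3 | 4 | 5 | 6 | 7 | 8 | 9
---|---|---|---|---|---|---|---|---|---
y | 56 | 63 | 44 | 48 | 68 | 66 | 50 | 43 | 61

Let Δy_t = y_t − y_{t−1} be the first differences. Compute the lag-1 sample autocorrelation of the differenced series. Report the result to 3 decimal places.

-0.095

First differences Δy: 7, -19, 4, 20, -2, -16, -7, 18
Mean of differences = 0.6250
Numerator Σ(Δy_t−Δȳ)(Δy_{t+1}−Δȳ) = -138.8906
Denominator Σ(Δy_t−Δȳ)² = 1455.8750
r_1(Δy) = -138.8906 / 1455.8750 = -0.095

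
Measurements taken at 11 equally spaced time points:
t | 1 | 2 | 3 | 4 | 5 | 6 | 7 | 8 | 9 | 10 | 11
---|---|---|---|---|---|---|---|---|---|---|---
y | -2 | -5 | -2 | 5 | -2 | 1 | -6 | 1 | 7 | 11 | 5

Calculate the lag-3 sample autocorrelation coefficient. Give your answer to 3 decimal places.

Mean ȳ = (-2 − 5 − 2 + 5 − 2 + 1 − 6 + 1 + 7 + 11 + 5)/11 = 1.1818
Numerator Σ_{t=1}^{8}(y_t−ȳ)(y_{t+3}−ȳ) = -91.0083
Denominator Σ(y_t−ȳ)² = 279.6364
r_3 = -91.0083 / 279.6364 = -0.325

-0.325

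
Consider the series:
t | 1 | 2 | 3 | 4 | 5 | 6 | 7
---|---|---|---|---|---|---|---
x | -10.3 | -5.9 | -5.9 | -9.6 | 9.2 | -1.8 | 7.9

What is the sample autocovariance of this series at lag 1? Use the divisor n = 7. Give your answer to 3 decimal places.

Mean x̄ = (-10.3 − 5.9 − 5.9 − 9.6 + 9.2 − 1.8 + 7.9)/7 = -2.3429
Deviations: -7.9571, -3.5571, -3.5571, -7.2571, 11.5429, 0.5429, 10.2429
Σ_{t=1}^{6}(x_t−x̄)(x_{t+1}−x̄) = -5.1690
γ_1 = -5.1690 / 7 = -0.738

-0.738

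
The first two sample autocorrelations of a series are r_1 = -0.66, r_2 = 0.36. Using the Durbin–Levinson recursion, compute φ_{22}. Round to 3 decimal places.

φ_{22} = (r_2 − r_1²) / (1 − r_1²)
r_1² = (-0.66)² = 0.4356
Numerator = 0.36 − 0.4356 = -0.0756; denominator = 1 − 0.4356 = 0.5644
φ_{22} = -0.0756 / 0.5644 = -0.134

-0.134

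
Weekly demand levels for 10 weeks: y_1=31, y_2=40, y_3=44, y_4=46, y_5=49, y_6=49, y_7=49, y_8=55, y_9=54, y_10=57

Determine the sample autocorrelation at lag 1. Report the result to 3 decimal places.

Mean ȳ = (31 + 40 + 44 + 46 + 49 + 49 + 49 + 55 + 54 + 57)/10 = 47.4000
Numerator Σ_{t=1}^{9}(y_t−ȳ)(y_{t+1}−ȳ) = 279.8400
Denominator Σ(y_t−ȳ)² = 538.4000
r_1 = 279.8400 / 538.4000 = 0.520

0.520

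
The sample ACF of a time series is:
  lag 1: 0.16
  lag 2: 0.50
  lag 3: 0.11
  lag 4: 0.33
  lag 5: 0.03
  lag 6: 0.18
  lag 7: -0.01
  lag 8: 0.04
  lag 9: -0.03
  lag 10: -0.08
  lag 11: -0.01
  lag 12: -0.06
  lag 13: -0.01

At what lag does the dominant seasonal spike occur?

The largest autocorrelation is r_2 = 0.50, with weaker echoes at lags 4 (0.33) and 6 (0.18); the remaining lags stay at or below 0.16.
The dominant spike at lag 2 indicates a seasonal period of 2.

2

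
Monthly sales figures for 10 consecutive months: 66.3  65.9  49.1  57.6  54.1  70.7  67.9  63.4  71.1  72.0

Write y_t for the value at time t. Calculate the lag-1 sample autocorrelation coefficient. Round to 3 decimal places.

0.262

Mean ȳ = (66.3 + 65.9 + 49.1 + 57.6 + 54.1 + 70.7 + 67.9 + 63.4 + 71.1 + 72.0)/10 = 63.8100
Numerator Σ_{t=1}^{9}(y_t−ȳ)(y_{t+1}−ȳ) = 142.4259
Denominator Σ(y_t−ȳ)² = 544.3890
r_1 = 142.4259 / 544.3890 = 0.262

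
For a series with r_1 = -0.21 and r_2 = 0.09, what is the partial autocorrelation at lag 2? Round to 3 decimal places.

φ_{22} = (r_2 − r_1²) / (1 − r_1²)
r_1² = (-0.21)² = 0.0441
Numerator = 0.09 − 0.0441 = 0.0459; denominator = 1 − 0.0441 = 0.9559
φ_{22} = 0.0459 / 0.9559 = 0.048

0.048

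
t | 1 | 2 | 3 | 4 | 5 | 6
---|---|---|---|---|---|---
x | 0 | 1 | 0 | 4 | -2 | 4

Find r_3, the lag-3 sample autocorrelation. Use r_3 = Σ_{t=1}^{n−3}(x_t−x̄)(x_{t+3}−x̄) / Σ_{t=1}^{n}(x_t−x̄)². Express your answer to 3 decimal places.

-0.211

Mean x̄ = (0 + 1 + 0 + 4 − 2 + 4)/6 = 1.1667
Deviations from mean: -1.1667, -0.1667, -1.1667, 2.8333, -3.1667, 2.8333
Σ(x_t−x̄)(x_{t+3}−x̄) = (-3.3056) + (0.5278) + (-3.3056) = -6.0833
Denominator Σ(x_t−x̄)² = 28.8333
r_3 = -6.0833 / 28.8333 = -0.211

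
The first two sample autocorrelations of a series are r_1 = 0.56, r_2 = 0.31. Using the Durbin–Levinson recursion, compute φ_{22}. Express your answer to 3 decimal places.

φ_{22} = (r_2 − r_1²) / (1 − r_1²)
r_1² = (0.56)² = 0.3136
Numerator = 0.31 − 0.3136 = -0.0036; denominator = 1 − 0.3136 = 0.6864
φ_{22} = -0.0036 / 0.6864 = -0.005

-0.005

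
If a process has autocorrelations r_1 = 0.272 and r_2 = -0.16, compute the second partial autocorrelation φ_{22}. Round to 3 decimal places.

-0.253

φ_{22} = (r_2 − r_1²) / (1 − r_1²)
r_1² = (0.272)² = 0.073984
Numerator = -0.16 − 0.0740 = -0.2340; denominator = 1 − 0.0740 = 0.9260
φ_{22} = -0.2340 / 0.9260 = -0.253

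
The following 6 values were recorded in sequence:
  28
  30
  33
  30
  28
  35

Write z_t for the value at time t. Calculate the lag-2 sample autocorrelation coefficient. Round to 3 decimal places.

-0.379

Mean z̄ = (28 + 30 + 33 + 30 + 28 + 35)/6 = 30.6667
Σ(z_t−z̄)(z_{t+2}−z̄) = (-6.2222) + (0.4444) + (-6.2222) + (-2.8889) = -14.8889
Denominator Σ(z_t−z̄)² = 39.3333
r_2 = -14.8889 / 39.3333 = -0.379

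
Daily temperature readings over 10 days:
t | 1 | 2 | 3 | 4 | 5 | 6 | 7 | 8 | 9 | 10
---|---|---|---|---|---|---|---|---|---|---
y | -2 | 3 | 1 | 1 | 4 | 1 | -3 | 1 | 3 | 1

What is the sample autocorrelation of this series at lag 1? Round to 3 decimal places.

Mean ȳ = (-2 + 3 + 1 + 1 + 4 + 1 − 3 + 1 + 3 + 1)/10 = 1.0000
Numerator Σ_{t=1}^{9}(y_t−ȳ)(y_{t+1}−ȳ) = -6.0000
Denominator Σ(y_t−ȳ)² = 42.0000
r_1 = -6.0000 / 42.0000 = -0.143

-0.143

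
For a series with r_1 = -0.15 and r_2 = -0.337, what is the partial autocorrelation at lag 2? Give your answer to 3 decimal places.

-0.368

φ_{22} = (r_2 − r_1²) / (1 − r_1²)
r_1² = (-0.15)² = 0.0225
Numerator = -0.337 − 0.0225 = -0.3595; denominator = 1 − 0.0225 = 0.9775
φ_{22} = -0.3595 / 0.9775 = -0.368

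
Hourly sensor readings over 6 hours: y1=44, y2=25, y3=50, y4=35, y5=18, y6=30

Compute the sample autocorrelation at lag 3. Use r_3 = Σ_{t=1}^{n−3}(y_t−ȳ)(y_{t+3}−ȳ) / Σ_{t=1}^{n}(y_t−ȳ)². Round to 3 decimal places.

Mean ȳ = (44 + 25 + 50 + 35 + 18 + 30)/6 = 33.6667
Deviations from mean: 10.3333, -8.6667, 16.3333, 1.3333, -15.6667, -3.6667
Numerator Σ_{t=1}^{3}(y_t−ȳ)(y_{t+3}−ȳ) = 89.6667
Denominator Σ(y_t−ȳ)² = 709.3333
r_3 = 89.6667 / 709.3333 = 0.126

0.126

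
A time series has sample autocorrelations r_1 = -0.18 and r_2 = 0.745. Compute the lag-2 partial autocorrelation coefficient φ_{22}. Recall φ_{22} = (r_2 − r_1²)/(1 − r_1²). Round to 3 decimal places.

φ_{22} = (r_2 − r_1²) / (1 − r_1²)
r_1² = (-0.18)² = 0.0324
Numerator = 0.745 − 0.0324 = 0.7126; denominator = 1 − 0.0324 = 0.9676
φ_{22} = 0.7126 / 0.9676 = 0.736

0.736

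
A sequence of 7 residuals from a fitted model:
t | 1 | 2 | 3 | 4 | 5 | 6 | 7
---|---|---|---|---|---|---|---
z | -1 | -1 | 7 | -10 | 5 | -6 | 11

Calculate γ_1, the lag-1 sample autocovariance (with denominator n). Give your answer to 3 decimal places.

-31.277

Mean z̄ = (-1 − 1 + 7 − 10 + 5 − 6 + 11)/7 = 0.7143
Σ_{t=1}^{6}(z_t−z̄)(z_{t+1}−z̄) = -218.9388
γ_1 = -218.9388 / 7 = -31.277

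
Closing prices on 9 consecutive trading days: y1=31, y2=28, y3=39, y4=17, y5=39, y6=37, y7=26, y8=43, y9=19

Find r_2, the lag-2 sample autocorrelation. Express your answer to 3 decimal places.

0.167

Mean ȳ = (31 + 28 + 39 + 17 + 39 + 37 + 26 + 43 + 19)/9 = 31.0000
Σ(y_t−ȳ)(y_{t+2}−ȳ) = (0.0000) + (42.0000) + (64.0000) + (-84.0000) + (-40.0000) + (72.0000) + (60.0000) = 114.0000
Denominator Σ(y_t−ȳ)² = 682.0000
r_2 = 114.0000 / 682.0000 = 0.167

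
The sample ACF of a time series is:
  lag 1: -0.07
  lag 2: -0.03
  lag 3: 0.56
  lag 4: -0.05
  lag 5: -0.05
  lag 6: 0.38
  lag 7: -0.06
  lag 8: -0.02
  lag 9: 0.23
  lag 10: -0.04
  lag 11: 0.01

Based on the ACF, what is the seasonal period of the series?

3

The largest autocorrelation is r_3 = 0.56, with weaker echoes at lags 6 (0.38) and 9 (0.23); the remaining lags stay at or below 0.01.
The dominant spike at lag 3 indicates a seasonal period of 3.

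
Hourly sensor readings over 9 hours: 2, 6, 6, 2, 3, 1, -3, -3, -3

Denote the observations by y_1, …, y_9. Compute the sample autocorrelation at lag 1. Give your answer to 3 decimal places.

0.655

Mean ȳ = (2 + 6 + 6 + 2 + 3 + 1 − 3 − 3 − 3)/9 = 1.2222
Numerator Σ_{t=1}^{8}(y_t−ȳ)(y_{t+1}−ȳ) = 67.8395
Denominator Σ(y_t−ȳ)² = 103.5556
r_1 = 67.8395 / 103.5556 = 0.655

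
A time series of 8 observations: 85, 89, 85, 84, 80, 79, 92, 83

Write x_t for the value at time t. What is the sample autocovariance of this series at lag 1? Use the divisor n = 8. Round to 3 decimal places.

Mean x̄ = (85 + 89 + 85 + 84 + 80 + 79 + 92 + 83)/8 = 84.6250
Σ_{t=1}^{7}(x_t−x̄)(x_{t+1}−x̄) = -21.5156
γ_1 = -21.5156 / 8 = -2.689

-2.689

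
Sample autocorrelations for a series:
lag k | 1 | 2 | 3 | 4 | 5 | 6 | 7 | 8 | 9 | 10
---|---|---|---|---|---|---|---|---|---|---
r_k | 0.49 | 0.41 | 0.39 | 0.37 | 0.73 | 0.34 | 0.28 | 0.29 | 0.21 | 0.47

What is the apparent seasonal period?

The largest autocorrelation is r_5 = 0.73; the remaining lags stay at or below 0.49. The elevated value at lag 1 (0.49), dropping to 0.41 at lag 2, reflects decaying short-term dependence rather than seasonality.
The dominant spike at lag 5 indicates a seasonal period of 5.

5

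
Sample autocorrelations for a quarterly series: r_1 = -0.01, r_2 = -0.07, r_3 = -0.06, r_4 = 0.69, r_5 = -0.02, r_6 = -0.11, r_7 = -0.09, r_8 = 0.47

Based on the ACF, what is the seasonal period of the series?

The largest autocorrelation is r_4 = 0.69, with a weaker echo at lag 8 (0.47); the remaining lags stay at or below -0.01.
The dominant spike at lag 4 indicates a seasonal period of 4.

4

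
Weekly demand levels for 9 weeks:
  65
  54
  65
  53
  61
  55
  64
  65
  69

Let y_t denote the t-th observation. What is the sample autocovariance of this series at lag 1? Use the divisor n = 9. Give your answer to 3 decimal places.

Mean ȳ = (65 + 54 + 65 + 53 + 61 + 55 + 64 + 65 + 69)/9 = 61.2222
Σ_{t=1}^{8}(y_t−ȳ)(y_{t+1}−ȳ) = -59.8272
γ_1 = -59.8272 / 9 = -6.647

-6.647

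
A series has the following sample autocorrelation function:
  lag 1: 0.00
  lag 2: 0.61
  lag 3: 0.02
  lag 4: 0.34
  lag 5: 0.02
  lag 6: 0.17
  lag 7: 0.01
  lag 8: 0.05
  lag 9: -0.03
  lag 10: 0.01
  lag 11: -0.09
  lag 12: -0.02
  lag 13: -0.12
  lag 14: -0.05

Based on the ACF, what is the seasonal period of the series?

The largest autocorrelation is r_2 = 0.61, with weaker echoes at lags 4 (0.34) and 6 (0.17); the remaining lags stay at or below 0.05.
The dominant spike at lag 2 indicates a seasonal period of 2.

2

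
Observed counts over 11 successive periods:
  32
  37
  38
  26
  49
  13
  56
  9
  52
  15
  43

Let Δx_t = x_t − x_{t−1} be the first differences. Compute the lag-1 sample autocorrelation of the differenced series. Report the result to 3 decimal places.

First differences Δx: 5, 1, -12, 23, -36, 43, -47, 43, -37, 28
Mean of differences = 1.1000
Numerator Σ(Δx_t−Δx̄)(Δx_{t+1}−Δx̄) = -9305.0100
Denominator Σ(Δx_t−Δx̄)² = 10042.9000
r_1(Δx) = -9305.0100 / 10042.9000 = -0.927

-0.927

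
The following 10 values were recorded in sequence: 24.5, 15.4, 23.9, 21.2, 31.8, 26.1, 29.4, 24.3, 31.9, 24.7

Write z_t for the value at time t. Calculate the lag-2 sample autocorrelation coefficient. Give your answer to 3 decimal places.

0.373

Mean z̄ = (24.5 + 15.4 + 23.9 + 21.2 + 31.8 + 26.1 + 29.4 + 24.3 + 31.9 + 24.7)/10 = 25.3200
Numerator Σ_{t=1}^{8}(z_t−z̄)(z_{t+2}−z̄) = 82.7412
Denominator Σ(z_t−z̄)² = 222.0360
r_2 = 82.7412 / 222.0360 = 0.373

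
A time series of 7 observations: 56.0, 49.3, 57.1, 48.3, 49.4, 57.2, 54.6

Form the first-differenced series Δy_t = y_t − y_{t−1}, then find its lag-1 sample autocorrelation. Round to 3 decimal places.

-0.558

First differences Δy: -6.7, 7.8, -8.8, 1.1, 7.8, -2.6
Mean of differences = -0.2333
Numerator Σ(Δy_t−Δȳ)(Δy_{t+1}−Δȳ) = -140.4911
Denominator Σ(Δy_t−Δȳ)² = 251.6533
r_1(Δy) = -140.4911 / 251.6533 = -0.558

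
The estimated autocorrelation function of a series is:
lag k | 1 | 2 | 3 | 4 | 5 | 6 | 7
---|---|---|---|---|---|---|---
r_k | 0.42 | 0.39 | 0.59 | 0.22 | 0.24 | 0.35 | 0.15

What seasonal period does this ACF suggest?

3

The largest autocorrelation is r_3 = 0.59; the remaining lags stay at or below 0.42. The elevated value at lag 1 (0.42), dropping to 0.39 at lag 2, reflects decaying short-term dependence rather than seasonality.
The dominant spike at lag 3 indicates a seasonal period of 3.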